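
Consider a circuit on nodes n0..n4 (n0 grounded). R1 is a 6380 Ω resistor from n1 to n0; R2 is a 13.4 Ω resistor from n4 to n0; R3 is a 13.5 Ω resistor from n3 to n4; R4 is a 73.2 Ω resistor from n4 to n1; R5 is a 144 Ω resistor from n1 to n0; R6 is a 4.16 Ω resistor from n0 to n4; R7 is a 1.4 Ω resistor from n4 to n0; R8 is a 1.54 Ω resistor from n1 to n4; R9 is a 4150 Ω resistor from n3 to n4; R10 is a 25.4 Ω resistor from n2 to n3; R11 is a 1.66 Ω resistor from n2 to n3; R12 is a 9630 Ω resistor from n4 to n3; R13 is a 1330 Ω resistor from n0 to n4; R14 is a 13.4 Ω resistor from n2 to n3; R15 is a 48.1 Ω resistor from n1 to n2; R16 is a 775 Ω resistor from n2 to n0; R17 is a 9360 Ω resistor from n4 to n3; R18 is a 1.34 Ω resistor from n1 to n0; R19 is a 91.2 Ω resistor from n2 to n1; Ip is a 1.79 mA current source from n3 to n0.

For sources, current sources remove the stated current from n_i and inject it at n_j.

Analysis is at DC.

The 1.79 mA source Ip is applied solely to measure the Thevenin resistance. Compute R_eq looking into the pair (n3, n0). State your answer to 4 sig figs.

R_eq = 9.987 Ω

MNA unknowns: 4 node voltages V₁..V_4
R1: Y=0.0001567 on G[1,0]
R2: Y=0.07463 on G[4,0]
R3: Y=0.07407 on G[3,4]
R4: Y=0.01366 on G[4,1]
R5: Y=0.006944 on G[1,0]
R6: Y=0.2404 on G[0,4]
R7: Y=0.7143 on G[4,0]
R8: Y=0.6494 on G[1,4]
R9: Y=0.0002410 on G[3,4]
R10: Y=0.03937 on G[2,3]
R11: Y=0.6024 on G[2,3]
R12: Y=0.0001038 on G[4,3]
R13: Y=0.0007519 on G[0,4]
R14: Y=0.07463 on G[2,3]
R15: Y=0.02079 on G[1,2]
R16: Y=0.001290 on G[2,0]
R17: Y=0.0001068 on G[4,3]
R18: Y=0.7463 on G[1,0]
R19: Y=0.01096 on G[2,1]
Ip: z[3]−=0.00179, z[0]+=0.00179
solve → V1=-0.0008700, V2=-0.01712, V3=-0.01788, V4=-0.001080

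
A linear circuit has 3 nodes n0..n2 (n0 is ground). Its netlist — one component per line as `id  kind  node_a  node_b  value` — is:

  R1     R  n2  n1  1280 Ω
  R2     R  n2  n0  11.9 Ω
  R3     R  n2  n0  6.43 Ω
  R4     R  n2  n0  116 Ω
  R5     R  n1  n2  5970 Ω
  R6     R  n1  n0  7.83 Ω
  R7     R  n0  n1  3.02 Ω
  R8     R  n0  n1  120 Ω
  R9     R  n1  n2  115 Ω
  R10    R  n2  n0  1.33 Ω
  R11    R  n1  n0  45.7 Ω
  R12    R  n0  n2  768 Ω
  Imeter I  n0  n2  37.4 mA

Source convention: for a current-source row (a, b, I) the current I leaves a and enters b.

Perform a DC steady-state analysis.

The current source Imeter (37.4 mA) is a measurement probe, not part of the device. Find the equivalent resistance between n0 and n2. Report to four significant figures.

MNA unknowns: 2 node voltages V₁..V_2
R1: Y=0.0007813 on G[2,1]
R2: Y=0.08403 on G[2,0]
R3: Y=0.1555 on G[2,0]
R4: Y=0.008621 on G[2,0]
R5: Y=0.0001675 on G[1,2]
R6: Y=0.1277 on G[1,0]
R7: Y=0.3311 on G[0,1]
R8: Y=0.008333 on G[0,1]
R9: Y=0.008696 on G[1,2]
R10: Y=0.7519 on G[2,0]
R11: Y=0.02188 on G[1,0]
R12: Y=0.001302 on G[0,2]
Imeter: z[0]−=0.0374, z[2]+=0.0374
solve → V1=0.0007155, V2=0.03700

R_eq = 0.9893 Ω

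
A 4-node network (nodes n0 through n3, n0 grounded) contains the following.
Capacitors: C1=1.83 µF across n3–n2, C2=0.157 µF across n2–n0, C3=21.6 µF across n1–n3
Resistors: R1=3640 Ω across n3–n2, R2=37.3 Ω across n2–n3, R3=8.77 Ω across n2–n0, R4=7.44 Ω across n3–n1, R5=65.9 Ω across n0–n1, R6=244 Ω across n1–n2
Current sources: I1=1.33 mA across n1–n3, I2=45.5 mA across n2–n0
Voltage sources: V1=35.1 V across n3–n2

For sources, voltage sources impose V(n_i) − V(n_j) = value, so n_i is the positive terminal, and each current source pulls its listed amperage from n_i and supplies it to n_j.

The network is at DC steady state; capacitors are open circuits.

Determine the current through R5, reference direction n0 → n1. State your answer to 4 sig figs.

-0.4110 A

MNA unknowns: 3 node voltages V₁..V_3 plus 1 source current (V1)
C1: Y=0.000 on G[3,2]
R1: Y=0.0002747 on G[3,2]
I1: z[1]−=0.00133, z[3]+=0.00133
C2: Y=0.000 on G[2,0]
C3: Y=0.000 on G[1,3]
R2: Y=0.02681 on G[2,3]
R3: Y=0.1140 on G[2,0]
R4: Y=0.1344 on G[3,1]
R5: Y=0.01517 on G[0,1]
I2: z[2]−=0.0455, z[0]+=0.0455
R6: Y=0.004098 on G[1,2]
V1: row V3−V2=35.1, i_V1 at 3,2
solve → V1=27.08, V2=-4.003, V3=31.10
aux → i_V1=-1.489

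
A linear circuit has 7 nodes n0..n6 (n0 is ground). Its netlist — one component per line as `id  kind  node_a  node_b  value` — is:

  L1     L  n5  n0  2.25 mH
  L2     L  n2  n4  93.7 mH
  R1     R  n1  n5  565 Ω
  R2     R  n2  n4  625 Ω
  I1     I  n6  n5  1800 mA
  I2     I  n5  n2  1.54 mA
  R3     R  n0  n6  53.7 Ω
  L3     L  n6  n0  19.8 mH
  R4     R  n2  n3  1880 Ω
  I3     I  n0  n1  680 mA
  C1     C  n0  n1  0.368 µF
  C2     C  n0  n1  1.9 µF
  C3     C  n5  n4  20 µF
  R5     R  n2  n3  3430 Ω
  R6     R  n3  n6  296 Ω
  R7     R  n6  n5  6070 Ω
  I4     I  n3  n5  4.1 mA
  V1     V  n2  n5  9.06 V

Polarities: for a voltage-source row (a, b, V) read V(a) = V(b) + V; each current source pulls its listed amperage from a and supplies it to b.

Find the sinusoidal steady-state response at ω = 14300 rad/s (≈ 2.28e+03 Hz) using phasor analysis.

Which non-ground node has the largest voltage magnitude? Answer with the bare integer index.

Element admittances at ω=14300 rad/s:
  Y(L1) = 0.000-0.03108j S between n5,n0
  Y(L2) = 0.000-0.0007463j S between n2,n4
  Y(R1) = 0.001770+0.000j S between n1,n5
  Y(R2) = 0.001600+0.000j S between n2,n4
  I1: injects 1.8 A into n5 (from n6)
  I2: injects 0.00154 A into n2 (from n5)
  Y(R3) = 0.01862+0.000j S between n0,n6
  Y(L3) = 0.000-0.003532j S between n6,n0
  Y(R4) = 0.0005319+0.000j S between n2,n3
  I3: injects 0.68 A into n1 (from n0)
  Y(C1) = 0.000+0.005262j S between n0,n1
  Y(C2) = 0.000+0.02717j S between n0,n1
  Y(C3) = 0.000+0.2860j S between n5,n4
  Y(R5) = 0.0002915+0.000j S between n2,n3
  Y(R6) = 0.003378+0.000j S between n3,n6
  Y(R7) = 0.0001647+0.000j S between n6,n5
  I4: injects 0.0041 A into n5 (from n3)
  V1: constraint V(n2)−V(n5) = 9.06
Assemble and solve the 7×7 MNA system:
  V(n1)=4.161-21.08j  V(n2)=15.24+55.16j  V(n3)=-70.05-0.3886j  V(n4)=6.156+55.11j  V(n5)=6.180+55.16j  V(n6)=-89.62-13.93j
  i(V1)=-0.08326-0.03905j

6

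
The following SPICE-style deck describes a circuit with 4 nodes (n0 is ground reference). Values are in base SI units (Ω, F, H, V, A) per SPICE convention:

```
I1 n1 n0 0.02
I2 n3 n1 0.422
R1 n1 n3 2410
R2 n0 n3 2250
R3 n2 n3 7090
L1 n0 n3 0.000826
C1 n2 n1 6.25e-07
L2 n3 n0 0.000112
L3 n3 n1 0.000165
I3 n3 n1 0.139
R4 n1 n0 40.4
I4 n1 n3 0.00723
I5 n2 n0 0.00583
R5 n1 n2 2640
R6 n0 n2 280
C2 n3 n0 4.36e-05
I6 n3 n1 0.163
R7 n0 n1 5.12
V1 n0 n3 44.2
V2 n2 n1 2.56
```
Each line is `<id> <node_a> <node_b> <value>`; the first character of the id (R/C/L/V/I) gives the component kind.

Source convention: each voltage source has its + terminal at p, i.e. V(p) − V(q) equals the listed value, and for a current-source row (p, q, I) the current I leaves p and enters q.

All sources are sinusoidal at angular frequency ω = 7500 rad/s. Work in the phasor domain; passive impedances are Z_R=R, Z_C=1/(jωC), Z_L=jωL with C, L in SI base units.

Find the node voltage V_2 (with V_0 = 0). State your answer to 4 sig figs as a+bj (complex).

Element admittances at ω=7500 rad/s:
  I1: injects 0.02 A into n0 (from n1)
  I2: injects 0.422 A into n1 (from n3)
  Y(R1) = 0.0004149+0.000j S between n1,n3
  Y(R2) = 0.0004444+0.000j S between n0,n3
  Y(R3) = 0.0001410+0.000j S between n2,n3
  Y(L1) = 0.000-0.1614j S between n0,n3
  Y(C1) = 0.000+0.004688j S between n2,n1
  Y(L2) = 0.000-1.190j S between n3,n0
  Y(L3) = 0.000-0.8081j S between n3,n1
  I3: injects 0.139 A into n1 (from n3)
  Y(R4) = 0.02475+0.000j S between n1,n0
  I4: injects 0.00723 A into n3 (from n1)
  I5: injects 0.00583 A into n0 (from n2)
  Y(R5) = 0.0003788+0.000j S between n1,n2
  Y(R6) = 0.003571+0.000j S between n0,n2
  Y(C2) = 0.000+0.3270j S between n3,n0
  I6: injects 0.163 A into n1 (from n3)
  Y(R7) = 0.1953+0.000j S between n0,n1
  V1: constraint V(n0)−V(n3) = 44.2
  V2: constraint V(n2)−V(n1) = 2.56
Assemble and solve the 5×5 MNA system:
  V(n1)=-40.83+12.14j  V(n2)=-38.27+12.14j  V(n3)=-44.20+0.000j
  i(V1)=-9.116+48.02j  i(V2)=0.1290-0.05707j

-38.27+12.14j V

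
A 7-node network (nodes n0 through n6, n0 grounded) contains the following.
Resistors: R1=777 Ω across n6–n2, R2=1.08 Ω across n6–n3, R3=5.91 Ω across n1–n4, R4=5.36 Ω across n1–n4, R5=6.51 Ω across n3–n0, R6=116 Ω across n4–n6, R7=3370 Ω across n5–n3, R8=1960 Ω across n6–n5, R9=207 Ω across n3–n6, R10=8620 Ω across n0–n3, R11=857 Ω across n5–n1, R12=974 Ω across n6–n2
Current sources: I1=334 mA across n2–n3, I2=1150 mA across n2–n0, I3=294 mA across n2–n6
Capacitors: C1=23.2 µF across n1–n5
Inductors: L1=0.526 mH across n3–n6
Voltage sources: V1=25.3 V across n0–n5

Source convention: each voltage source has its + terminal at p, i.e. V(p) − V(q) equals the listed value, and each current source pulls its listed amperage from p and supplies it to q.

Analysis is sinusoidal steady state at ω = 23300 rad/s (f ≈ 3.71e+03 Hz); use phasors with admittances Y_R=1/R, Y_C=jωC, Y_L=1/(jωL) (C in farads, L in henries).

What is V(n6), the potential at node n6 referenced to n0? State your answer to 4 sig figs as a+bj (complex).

-10.12-0.1559j V

Apply KCL at each of the 6 non-ground nodes and solve the resulting linear system.
Node n1: branches {R3, R4, C1, R11} → V_1 = -25.30-0.2363j
Node n2: branches {R1, I1, I2, I3, R12} → V_2 = -778.6-0.1559j
Node n3: branches {R2, I1, R5, R7, R9, L1, R10} → V_3 = -8.395-0.003878j
Node n4: branches {R3, R4, R6} → V_4 = -24.94-0.2344j
Node n5: branches {R7, C1, R8, R11, V1} → V_5 = -25.30+0.000j
Node n6: branches {R1, R2, R6, I3, R8, R9, L1, R12} → V_6 = -10.12-0.1559j
Source currents: i(V1)=-0.1405-0.0005962j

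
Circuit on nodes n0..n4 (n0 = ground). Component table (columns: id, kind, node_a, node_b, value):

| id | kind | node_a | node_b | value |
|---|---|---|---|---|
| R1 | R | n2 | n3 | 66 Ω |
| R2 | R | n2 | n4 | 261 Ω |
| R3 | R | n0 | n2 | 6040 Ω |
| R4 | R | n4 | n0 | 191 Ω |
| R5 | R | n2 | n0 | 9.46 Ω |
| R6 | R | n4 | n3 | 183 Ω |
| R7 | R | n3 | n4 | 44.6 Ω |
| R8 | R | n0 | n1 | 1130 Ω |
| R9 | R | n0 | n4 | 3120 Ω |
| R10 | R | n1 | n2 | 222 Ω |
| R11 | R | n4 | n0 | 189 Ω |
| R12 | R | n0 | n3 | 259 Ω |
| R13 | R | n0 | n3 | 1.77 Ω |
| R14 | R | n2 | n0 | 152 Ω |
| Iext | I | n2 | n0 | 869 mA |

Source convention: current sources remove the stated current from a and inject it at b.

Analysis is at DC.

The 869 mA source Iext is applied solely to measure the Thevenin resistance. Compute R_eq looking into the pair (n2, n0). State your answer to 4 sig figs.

R_eq = 7.616 Ω

Apply KCL at each of the 4 non-ground nodes and solve the resulting linear system.
Node n1: branches {R8, R10} → V_1 = -5.531
Node n2: branches {R1, R2, R3, R5, R10, R14, Iext} → V_2 = -6.618
Node n3: branches {R1, R6, R7, R12, R13} → V_3 = -0.1969
Node n4: branches {R2, R4, R6, R7, R9, R11} → V_4 = -0.7247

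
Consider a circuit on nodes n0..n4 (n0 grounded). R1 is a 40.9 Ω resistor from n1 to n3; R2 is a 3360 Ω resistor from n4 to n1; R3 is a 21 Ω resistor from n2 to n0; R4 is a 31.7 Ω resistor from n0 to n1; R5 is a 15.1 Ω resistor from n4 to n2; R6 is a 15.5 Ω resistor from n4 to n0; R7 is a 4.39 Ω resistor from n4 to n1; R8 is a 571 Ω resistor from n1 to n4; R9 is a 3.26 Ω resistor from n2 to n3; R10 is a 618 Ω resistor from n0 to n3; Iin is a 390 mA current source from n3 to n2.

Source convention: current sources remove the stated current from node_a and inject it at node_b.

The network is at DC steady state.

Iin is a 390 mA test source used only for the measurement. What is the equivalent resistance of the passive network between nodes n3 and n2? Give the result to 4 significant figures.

Element admittances at DC:
  Y(R1) = 0.02445 S between n1,n3
  Y(R2) = 0.0002976 S between n4,n1
  Y(R3) = 0.04762 S between n2,n0
  Y(R4) = 0.03155 S between n0,n1
  Y(R5) = 0.06623 S between n4,n2
  Y(R6) = 0.06452 S between n4,n0
  Y(R7) = 0.2278 S between n4,n1
  Y(R8) = 0.001751 S between n1,n4
  Y(R9) = 0.3067 S between n2,n3
  Y(R10) = 0.001618 S between n0,n3
  Iin: injects 0.39 A into n2 (from n3)
Assemble and solve the 4×4 MNA system:
  V(n1)=-0.1240  V(n2)=0.1791  V(n3)=-1.016  V(n4)=-0.04613

R_eq = 3.064 Ω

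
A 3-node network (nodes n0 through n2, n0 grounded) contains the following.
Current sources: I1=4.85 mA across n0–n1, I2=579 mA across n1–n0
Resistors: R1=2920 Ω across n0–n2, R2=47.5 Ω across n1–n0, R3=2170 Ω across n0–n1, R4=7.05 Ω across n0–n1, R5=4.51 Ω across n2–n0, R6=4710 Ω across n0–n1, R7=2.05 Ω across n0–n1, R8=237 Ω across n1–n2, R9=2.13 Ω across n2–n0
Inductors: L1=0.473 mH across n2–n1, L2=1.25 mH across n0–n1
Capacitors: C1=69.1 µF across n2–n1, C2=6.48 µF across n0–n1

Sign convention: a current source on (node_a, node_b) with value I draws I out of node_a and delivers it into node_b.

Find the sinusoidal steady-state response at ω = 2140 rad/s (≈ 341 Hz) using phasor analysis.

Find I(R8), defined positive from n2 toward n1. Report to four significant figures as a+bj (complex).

0.0001339+0.001200j A

MNA unknowns: 2 node voltages V₁..V_2
I1: z[0]−=0.00485, z[1]+=0.00485
R1: Y=0.0003425+0.000j on G[0,2]
L1: Y=0.000-0.9879j on G[2,1]
C1: Y=0.000+0.1479j on G[2,1]
R2: Y=0.02105+0.000j on G[1,0]
R3: Y=0.0004608+0.000j on G[0,1]
R4: Y=0.1418+0.000j on G[0,1]
R5: Y=0.2217+0.000j on G[2,0]
R6: Y=0.0002123+0.000j on G[0,1]
R7: Y=0.4878+0.000j on G[0,1]
L2: Y=0.000-0.3738j on G[0,1]
R8: Y=0.004219+0.000j on G[1,2]
C2: Y=0.000+0.01387j on G[0,1]
R9: Y=0.4695+0.000j on G[2,0]
I2: z[1]−=0.579, z[0]+=0.579
solve → V1=-0.3775-0.2477j, V2=-0.3458+0.03680j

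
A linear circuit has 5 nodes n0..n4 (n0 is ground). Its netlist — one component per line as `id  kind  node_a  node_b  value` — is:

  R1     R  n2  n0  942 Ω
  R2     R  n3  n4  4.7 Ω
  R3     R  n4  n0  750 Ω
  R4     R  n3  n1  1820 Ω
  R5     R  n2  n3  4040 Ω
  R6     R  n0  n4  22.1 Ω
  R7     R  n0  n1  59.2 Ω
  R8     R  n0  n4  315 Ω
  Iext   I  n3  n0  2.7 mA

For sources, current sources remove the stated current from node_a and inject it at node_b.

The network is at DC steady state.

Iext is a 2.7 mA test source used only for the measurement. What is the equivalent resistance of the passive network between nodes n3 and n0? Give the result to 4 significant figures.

R_eq = 24.36 Ω

MNA unknowns: 4 node voltages V₁..V_4
R1: Y=0.001062 on G[2,0]
R2: Y=0.2128 on G[3,4]
R3: Y=0.001333 on G[4,0]
R4: Y=0.0005495 on G[3,1]
R5: Y=0.0002475 on G[2,3]
R6: Y=0.04525 on G[0,4]
R7: Y=0.01689 on G[0,1]
R8: Y=0.003175 on G[0,4]
Iext: z[3]−=0.0027, z[0]+=0.0027
solve → V1=-0.002072, V2=-0.01243, V3=-0.06576, V4=-0.05330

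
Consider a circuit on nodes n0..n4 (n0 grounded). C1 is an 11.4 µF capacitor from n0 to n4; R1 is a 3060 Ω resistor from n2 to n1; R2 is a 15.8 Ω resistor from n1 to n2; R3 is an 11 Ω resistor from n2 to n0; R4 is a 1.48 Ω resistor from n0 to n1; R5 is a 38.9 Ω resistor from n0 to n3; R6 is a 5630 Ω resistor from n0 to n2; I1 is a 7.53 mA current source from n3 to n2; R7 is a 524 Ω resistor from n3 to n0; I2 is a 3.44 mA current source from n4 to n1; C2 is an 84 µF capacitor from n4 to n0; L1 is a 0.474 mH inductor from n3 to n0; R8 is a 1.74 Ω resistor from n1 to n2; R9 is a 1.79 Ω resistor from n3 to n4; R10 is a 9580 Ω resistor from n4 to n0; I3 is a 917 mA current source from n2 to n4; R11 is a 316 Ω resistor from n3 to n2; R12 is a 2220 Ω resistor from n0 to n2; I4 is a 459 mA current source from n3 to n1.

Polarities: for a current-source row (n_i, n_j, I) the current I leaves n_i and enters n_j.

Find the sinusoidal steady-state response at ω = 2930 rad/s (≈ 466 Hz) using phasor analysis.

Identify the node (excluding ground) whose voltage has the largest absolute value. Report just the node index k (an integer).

Element admittances at ω=2930 rad/s:
  Y(C1) = 0.000+0.03340j S between n0,n4
  Y(R1) = 0.0003268+0.000j S between n2,n1
  Y(R2) = 0.06329+0.000j S between n1,n2
  Y(R3) = 0.09091+0.000j S between n2,n0
  Y(R4) = 0.6757+0.000j S between n0,n1
  Y(R5) = 0.02571+0.000j S between n0,n3
  Y(R6) = 0.0001776+0.000j S between n0,n2
  I1: injects 0.00753 A into n2 (from n3)
  Y(R7) = 0.001908+0.000j S between n3,n0
  I2: injects 0.00344 A into n1 (from n4)
  Y(C2) = 0.000+0.2461j S between n4,n0
  Y(L1) = 0.000-0.7200j S between n3,n0
  Y(R8) = 0.5747+0.000j S between n1,n2
  Y(R9) = 0.5587+0.000j S between n3,n4
  Y(R10) = 0.0001044+0.000j S between n4,n0
  I3: injects 0.917 A into n4 (from n2)
  Y(R11) = 0.003165+0.000j S between n3,n2
  Y(R12) = 0.0004505+0.000j S between n0,n2
  I4: injects 0.459 A into n1 (from n3)
Assemble and solve the 4×4 MNA system:
  V(n1)=-0.4317+0.001041j  V(n2)=-1.613+0.002142j  V(n3)=0.8183+0.2863j  V(n4)=2.077-0.7526j

4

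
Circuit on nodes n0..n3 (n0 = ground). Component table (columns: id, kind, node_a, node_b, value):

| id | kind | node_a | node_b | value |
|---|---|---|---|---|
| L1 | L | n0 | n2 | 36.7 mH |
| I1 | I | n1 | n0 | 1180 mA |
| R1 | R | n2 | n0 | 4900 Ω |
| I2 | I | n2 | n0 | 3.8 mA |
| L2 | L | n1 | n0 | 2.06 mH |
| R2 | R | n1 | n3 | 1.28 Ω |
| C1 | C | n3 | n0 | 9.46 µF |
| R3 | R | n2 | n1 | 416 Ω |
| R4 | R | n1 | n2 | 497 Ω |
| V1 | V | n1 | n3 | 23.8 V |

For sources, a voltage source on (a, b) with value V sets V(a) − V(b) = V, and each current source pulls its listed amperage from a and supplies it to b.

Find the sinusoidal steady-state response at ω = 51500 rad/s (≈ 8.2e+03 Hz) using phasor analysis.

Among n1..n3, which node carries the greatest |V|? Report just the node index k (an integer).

MNA unknowns: 3 node voltages V₁..V_3 plus 1 source current (V1)
L1: Y=0.000-0.0005291j on G[0,2]
I1: z[1]−=1.18, z[0]+=1.18
R1: Y=0.0002041+0.000j on G[2,0]
I2: z[2]−=0.0038, z[0]+=0.0038
L2: Y=0.000-0.009426j on G[1,0]
R2: Y=0.7812+0.000j on G[1,3]
C1: Y=0.000+0.4872j on G[3,0]
R3: Y=0.002404+0.000j on G[2,1]
R4: Y=0.002012+0.000j on G[1,2]
V1: row V1−V3=23.8, i_V1 at 1,3
solve → V1=24.29+2.493j, V2=21.84+4.883j, V3=0.4917+2.493j
aux → i_V1=-19.81+0.2395j

1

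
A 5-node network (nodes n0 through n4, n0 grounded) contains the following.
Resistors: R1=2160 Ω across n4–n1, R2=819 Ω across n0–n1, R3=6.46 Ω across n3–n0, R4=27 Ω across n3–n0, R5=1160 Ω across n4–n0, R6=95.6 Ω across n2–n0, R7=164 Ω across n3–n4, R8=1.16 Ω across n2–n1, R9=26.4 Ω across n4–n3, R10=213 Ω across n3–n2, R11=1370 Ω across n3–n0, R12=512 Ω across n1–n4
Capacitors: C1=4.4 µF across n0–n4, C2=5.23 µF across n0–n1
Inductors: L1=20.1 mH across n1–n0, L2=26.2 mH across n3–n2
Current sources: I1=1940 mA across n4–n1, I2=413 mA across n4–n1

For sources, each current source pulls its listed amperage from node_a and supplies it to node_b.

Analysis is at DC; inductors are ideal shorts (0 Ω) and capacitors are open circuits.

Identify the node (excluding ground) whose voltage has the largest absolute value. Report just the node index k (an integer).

4

Element admittances at DC:
  Y(R1) = 0.0004630 S between n4,n1
  Y(C1) = 0.000 S between n0,n4
  Y(R2) = 0.001221 S between n0,n1
  Y(R3) = 0.1548 S between n3,n0
  L1: short n1↔n0 (DC inductor)
  Y(R4) = 0.03704 S between n3,n0
  Y(R5) = 0.0008621 S between n4,n0
  I1: injects 1.94 A into n1 (from n4)
  Y(R6) = 0.01046 S between n2,n0
  Y(R7) = 0.006098 S between n3,n4
  Y(R8) = 0.8621 S between n2,n1
  Y(C2) = 0.000 S between n0,n1
  Y(R9) = 0.03788 S between n4,n3
  L2: short n3↔n2 (DC inductor)
  Y(R10) = 0.004695 S between n3,n2
  Y(R11) = 0.0007299 S between n3,n0
  Y(R12) = 0.001953 S between n1,n4
  I2: injects 0.413 A into n1 (from n4)
Assemble and solve the 6×6 MNA system:
  V(n1)=0.000  V(n2)=-2.050  V(n3)=-2.050  V(n4)=-51.70
  i(L1)=0.4608  i(L2)=-1.789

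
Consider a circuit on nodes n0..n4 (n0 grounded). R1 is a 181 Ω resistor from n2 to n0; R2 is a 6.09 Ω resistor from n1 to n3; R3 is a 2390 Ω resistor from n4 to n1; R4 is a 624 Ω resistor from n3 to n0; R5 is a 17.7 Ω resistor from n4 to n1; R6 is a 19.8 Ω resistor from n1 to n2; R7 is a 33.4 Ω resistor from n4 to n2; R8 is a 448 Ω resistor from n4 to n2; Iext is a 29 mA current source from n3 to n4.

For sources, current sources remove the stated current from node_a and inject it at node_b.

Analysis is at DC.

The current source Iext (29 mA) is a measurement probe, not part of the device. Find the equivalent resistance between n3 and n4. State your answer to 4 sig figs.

R_eq = 19.00 Ω

Apply KCL at each of the 4 non-ground nodes and solve the resulting linear system.
Node n1: branches {R2, R3, R5, R6} → V_1 = -0.07079
Node n2: branches {R1, R6, R7, R8} → V_2 = 0.07107
Node n3: branches {R2, R4, Iext} → V_3 = -0.2450
Node n4: branches {R3, R5, R7, R8, Iext} → V_4 = 0.3060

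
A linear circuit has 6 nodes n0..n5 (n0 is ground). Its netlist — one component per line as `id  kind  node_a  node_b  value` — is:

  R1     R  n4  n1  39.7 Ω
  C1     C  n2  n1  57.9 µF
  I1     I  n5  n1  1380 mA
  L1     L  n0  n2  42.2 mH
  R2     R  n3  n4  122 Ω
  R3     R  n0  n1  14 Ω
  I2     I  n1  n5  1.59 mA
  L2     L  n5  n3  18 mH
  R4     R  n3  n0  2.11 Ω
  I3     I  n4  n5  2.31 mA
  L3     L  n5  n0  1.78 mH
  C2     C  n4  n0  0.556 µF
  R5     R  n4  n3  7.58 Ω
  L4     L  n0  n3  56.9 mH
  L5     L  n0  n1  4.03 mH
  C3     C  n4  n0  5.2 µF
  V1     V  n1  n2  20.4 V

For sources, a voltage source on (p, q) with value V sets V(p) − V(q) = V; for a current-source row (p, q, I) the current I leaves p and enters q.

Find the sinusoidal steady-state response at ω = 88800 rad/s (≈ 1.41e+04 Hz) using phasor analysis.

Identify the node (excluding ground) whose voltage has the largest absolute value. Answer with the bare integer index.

Apply KCL at each of the 5 non-ground nodes and solve the resulting linear system.
Node n1: branches {R1, C1, I1, R3, I2, L5, V1} → V_1 = 14.30+0.2401j
Node n2: branches {C1, L1, V1} → V_2 = -6.097+0.2401j
Node n3: branches {R2, L2, R4, R5, L4} → V_3 = -0.1630-0.1374j
Node n4: branches {R1, R2, I3, C2, R5, C3} → V_4 = 0.1686-0.6011j
Node n5: branches {I1, I2, L2, I3, L3} → V_5 = -0.01467-198.0j
Source currents: i(V1)=6.408e-05-104.9j

5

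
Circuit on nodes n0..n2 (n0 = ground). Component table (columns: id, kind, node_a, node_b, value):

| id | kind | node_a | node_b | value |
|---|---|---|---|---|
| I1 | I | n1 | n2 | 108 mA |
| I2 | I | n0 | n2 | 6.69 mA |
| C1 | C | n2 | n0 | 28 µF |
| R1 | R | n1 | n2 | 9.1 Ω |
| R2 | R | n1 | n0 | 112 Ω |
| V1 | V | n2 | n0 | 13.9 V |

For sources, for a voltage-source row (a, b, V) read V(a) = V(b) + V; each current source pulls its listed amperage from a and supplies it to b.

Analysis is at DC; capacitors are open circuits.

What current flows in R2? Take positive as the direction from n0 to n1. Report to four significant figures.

Element admittances at DC:
  I1: injects 0.108 A into n2 (from n1)
  I2: injects 0.00669 A into n2 (from n0)
  Y(C1) = 0.000 S between n2,n0
  Y(R1) = 0.1099 S between n1,n2
  Y(R2) = 0.008929 S between n1,n0
  V1: constraint V(n2)−V(n0) = 13.9
Assemble and solve the 3×3 MNA system:
  V(n1)=11.95  V(n2)=13.90
  i(V1)=-0.09998

-0.1067 A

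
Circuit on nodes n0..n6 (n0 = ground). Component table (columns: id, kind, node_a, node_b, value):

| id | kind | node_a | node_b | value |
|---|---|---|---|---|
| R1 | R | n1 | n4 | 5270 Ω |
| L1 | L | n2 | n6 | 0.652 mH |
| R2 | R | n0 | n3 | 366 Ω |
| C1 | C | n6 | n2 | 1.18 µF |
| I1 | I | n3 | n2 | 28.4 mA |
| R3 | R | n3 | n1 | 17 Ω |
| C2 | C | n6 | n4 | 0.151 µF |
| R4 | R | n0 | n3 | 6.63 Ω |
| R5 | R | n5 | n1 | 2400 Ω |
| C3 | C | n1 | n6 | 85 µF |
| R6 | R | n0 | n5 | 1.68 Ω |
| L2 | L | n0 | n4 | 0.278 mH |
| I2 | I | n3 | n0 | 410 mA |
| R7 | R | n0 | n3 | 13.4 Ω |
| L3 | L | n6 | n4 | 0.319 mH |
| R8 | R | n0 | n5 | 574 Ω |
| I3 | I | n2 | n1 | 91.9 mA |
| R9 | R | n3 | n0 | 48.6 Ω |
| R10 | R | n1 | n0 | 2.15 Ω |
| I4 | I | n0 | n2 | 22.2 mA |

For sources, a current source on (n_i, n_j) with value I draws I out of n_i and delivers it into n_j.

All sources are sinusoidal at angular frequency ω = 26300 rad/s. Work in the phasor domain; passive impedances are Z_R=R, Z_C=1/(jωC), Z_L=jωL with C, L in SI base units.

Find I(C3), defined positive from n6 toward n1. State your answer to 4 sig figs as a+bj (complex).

MNA unknowns: 6 node voltages V₁..V_6
R1: Y=0.0001898+0.000j on G[1,4]
L1: Y=0.000-0.05832j on G[2,6]
R2: Y=0.002732+0.000j on G[0,3]
C1: Y=0.000+0.03103j on G[6,2]
I1: z[3]−=0.0284, z[2]+=0.0284
R3: Y=0.05882+0.000j on G[3,1]
C2: Y=0.000+0.003971j on G[6,4]
R4: Y=0.1508+0.000j on G[0,3]
R5: Y=0.0004167+0.000j on G[5,1]
C3: Y=0.000+2.236j on G[1,6]
R6: Y=0.5952+0.000j on G[0,5]
L2: Y=0.000-0.1368j on G[0,4]
I2: z[3]−=0.41, z[0]+=0.41
R7: Y=0.07463+0.000j on G[0,3]
L3: Y=0.000-0.1192j on G[6,4]
R8: Y=0.001742+0.000j on G[0,5]
I3: z[2]−=0.0919, z[1]+=0.0919
R9: Y=0.02058+0.000j on G[3,0]
R10: Y=0.4651+0.000j on G[1,0]
I4: z[0]−=0.0222, z[2]+=0.0222
solve → V1=-0.06605-0.008280j, V2=-0.06796-1.503j, V3=-1.438-0.001583j, V4=-0.03106+0.004770j, V5=-4.607e-05-5.775e-06j, V6=-0.06796+0.01049j

-0.04196-0.004251j A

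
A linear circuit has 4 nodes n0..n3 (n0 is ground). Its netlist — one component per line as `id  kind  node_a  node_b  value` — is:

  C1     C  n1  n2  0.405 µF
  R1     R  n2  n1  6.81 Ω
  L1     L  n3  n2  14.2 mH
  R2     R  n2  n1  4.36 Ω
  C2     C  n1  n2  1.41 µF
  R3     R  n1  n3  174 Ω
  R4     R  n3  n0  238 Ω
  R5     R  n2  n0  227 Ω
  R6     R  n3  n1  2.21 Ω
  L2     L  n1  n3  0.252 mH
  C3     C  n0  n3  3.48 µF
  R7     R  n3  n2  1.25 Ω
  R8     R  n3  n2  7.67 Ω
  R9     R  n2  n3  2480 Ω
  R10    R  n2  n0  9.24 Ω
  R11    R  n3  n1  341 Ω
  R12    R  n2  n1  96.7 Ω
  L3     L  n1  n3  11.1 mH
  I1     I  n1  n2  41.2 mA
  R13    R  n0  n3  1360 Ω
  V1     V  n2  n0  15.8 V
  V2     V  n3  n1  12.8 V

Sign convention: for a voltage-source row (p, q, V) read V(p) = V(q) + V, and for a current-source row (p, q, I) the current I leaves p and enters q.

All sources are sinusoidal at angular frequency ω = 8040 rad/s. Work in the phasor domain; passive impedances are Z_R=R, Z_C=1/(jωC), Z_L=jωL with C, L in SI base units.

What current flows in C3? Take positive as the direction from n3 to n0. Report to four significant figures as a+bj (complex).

0.008009+0.5440j A

Apply KCL at each of the 3 non-ground nodes and solve the resulting linear system.
Node n1: branches {C1, R1, R2, C2, R3, R6, L2, R11, R12, L3, I1, V2} → V_1 = 6.644-0.2863j
Node n2: branches {C1, R1, L1, R2, C2, R5, R7, R8, R9, R10, R12, I1, V1} → V_2 = 15.80+0.000j
Node n3: branches {L1, R3, R4, R6, L2, C3, R7, R8, R9, R11, L3, R13, V2} → V_3 = 19.44-0.2863j
Source currents: i(V1)=-1.884-0.5426j, i(V2)=-9.397+6.217j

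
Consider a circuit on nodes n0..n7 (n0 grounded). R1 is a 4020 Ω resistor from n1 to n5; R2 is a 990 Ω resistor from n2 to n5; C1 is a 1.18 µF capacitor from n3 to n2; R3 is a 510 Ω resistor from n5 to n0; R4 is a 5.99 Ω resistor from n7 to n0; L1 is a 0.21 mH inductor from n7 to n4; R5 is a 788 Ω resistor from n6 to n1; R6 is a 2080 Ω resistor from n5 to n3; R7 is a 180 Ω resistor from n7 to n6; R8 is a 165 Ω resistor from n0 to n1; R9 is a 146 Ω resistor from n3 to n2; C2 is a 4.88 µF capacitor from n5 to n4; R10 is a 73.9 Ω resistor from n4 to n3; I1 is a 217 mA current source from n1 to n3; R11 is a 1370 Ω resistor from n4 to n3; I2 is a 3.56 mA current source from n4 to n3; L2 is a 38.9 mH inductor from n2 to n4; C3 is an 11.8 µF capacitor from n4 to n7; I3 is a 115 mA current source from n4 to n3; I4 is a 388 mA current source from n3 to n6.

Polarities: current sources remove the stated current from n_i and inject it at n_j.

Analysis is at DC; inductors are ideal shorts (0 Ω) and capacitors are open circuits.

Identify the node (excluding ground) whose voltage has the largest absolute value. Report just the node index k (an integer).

Apply KCL at each of the 7 non-ground nodes and solve the resulting linear system.
Node n1: branches {R1, R5, R8, I1} → V_1 = -19.67
Node n2: branches {R2, C1, R9, L2} → V_2 = 0.7300
Node n3: branches {C1, R6, R9, R10, I1, R11, I2, I3, I4} → V_3 = -1.745
Node n4: branches {L1, C2, R10, R11, I2, L2, C3, I3} → V_4 = 0.7300
Node n5: branches {R1, R2, R3, R6, C2} → V_5 = -1.350
Node n6: branches {R5, R7, I4} → V_6 = 53.79
Node n7: branches {R4, L1, R7, C3} → V_7 = 0.7300
Source currents: i(L1)=0.1729, i(L2)=-0.01905

6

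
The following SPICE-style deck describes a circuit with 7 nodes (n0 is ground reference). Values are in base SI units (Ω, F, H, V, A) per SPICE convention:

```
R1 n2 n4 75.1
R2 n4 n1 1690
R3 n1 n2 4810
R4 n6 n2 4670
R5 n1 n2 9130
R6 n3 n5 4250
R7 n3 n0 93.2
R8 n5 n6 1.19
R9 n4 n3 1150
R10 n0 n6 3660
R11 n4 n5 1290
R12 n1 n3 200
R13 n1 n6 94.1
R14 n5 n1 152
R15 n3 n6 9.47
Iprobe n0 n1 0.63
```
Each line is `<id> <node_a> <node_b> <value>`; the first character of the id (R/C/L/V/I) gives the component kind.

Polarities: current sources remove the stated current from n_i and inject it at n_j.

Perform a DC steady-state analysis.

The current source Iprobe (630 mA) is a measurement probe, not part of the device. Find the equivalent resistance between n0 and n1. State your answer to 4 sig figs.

R_eq = 139.8 Ω

Apply KCL at each of the 6 non-ground nodes and solve the resulting linear system.
Node n1: branches {R2, R3, R5, R12, R13, R14, Iprobe} → V_1 = 88.09
Node n2: branches {R1, R3, R4, R5} → V_2 = 69.15
Node n3: branches {R6, R7, R9, R12, R15} → V_3 = 57.15
Node n4: branches {R1, R2, R9, R11} → V_4 = 68.82
Node n5: branches {R6, R8, R11, R14} → V_5 = 61.60
Node n6: branches {R4, R8, R10, R13, R15} → V_6 = 61.39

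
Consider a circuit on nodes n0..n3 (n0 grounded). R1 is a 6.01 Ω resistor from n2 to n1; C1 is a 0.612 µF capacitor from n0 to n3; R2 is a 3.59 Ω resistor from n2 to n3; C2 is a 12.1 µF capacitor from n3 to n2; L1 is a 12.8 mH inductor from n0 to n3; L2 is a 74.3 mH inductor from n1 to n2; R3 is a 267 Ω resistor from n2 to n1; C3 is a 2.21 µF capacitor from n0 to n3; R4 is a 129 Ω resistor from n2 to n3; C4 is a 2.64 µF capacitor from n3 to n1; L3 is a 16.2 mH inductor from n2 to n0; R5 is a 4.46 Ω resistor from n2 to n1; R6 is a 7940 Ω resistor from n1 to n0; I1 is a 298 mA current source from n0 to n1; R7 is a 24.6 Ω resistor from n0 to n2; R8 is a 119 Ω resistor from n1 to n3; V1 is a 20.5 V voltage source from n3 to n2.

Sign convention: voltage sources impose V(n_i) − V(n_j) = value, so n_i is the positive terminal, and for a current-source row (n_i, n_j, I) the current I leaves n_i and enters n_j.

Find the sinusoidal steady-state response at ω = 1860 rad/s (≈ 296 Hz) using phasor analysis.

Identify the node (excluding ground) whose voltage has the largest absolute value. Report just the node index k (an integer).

Apply KCL at each of the 3 non-ground nodes and solve the resulting linear system.
Node n1: branches {R1, L2, R3, C4, R5, R6, I1, R8} → V_1 = -5.019+8.120j
Node n2: branches {R1, R2, C2, L2, R3, R4, L3, R5, R7, V1} → V_2 = -6.187+7.865j
Node n3: branches {C1, R2, C2, L1, C3, R4, C4, R8, V1} → V_3 = 14.31+7.865j
Source currents: i(V1)=-6.322-0.02809j

3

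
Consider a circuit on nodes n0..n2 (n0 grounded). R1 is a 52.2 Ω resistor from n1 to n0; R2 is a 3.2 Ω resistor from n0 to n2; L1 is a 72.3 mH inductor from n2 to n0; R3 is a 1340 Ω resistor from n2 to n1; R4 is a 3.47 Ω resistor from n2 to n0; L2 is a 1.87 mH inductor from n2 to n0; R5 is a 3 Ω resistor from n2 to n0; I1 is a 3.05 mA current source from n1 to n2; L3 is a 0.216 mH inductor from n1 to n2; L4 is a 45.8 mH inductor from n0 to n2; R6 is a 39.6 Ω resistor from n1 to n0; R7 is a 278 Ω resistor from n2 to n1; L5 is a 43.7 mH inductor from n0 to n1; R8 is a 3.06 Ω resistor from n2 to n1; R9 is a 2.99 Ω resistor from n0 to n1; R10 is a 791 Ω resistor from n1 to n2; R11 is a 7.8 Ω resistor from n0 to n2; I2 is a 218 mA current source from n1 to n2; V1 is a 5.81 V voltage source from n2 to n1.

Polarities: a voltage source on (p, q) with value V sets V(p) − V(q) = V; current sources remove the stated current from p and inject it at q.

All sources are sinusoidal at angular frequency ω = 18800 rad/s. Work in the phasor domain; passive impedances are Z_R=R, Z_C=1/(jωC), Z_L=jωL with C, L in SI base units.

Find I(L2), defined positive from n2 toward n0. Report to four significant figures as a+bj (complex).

0.0008115-0.04343j A

Apply KCL at each of the 2 non-ground nodes and solve the resulting linear system.
Node n1: branches {R1, R3, I1, L3, R6, R7, L5, R8, R9, R10, I2, V1} → V_1 = -4.283+0.02853j
Node n2: branches {R2, L1, R3, R4, L2, R5, I1, L3, L4, R7, R8, R10, R11, I2, V1} → V_2 = 1.527+0.02853j
Source currents: i(V1)=-3.333+1.447j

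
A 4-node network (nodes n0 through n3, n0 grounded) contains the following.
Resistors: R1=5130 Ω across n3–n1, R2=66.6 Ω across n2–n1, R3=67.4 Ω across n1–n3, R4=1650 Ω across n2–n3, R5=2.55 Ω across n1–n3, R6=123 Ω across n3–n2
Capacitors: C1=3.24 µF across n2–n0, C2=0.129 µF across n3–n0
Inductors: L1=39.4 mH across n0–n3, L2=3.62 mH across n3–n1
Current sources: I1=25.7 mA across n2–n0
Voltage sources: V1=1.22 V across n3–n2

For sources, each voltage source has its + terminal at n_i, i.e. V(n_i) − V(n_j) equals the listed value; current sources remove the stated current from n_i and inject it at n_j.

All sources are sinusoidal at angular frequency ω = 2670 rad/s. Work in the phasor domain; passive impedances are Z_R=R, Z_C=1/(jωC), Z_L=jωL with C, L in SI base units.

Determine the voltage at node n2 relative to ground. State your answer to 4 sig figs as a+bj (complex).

Element admittances at ω=2670 rad/s:
  Y(R1) = 0.0001949+0.000j S between n3,n1
  Y(R2) = 0.01502+0.000j S between n2,n1
  Y(C1) = 0.000+0.008651j S between n2,n0
  Y(L1) = 0.000-0.009506j S between n0,n3
  Y(L2) = 0.000-0.1035j S between n3,n1
  Y(R3) = 0.01484+0.000j S between n1,n3
  Y(R4) = 0.0006061+0.000j S between n2,n3
  I1: injects 0.0257 A into n0 (from n2)
  Y(R5) = 0.3922+0.000j S between n1,n3
  Y(C2) = 0.000+0.0003444j S between n3,n0
  Y(R6) = 0.008130+0.000j S between n3,n2
  V1: constraint V(n3)−V(n2) = 1.22
Assemble and solve the 4×4 MNA system:
  V(n1)=-20.71-50.34j  V(n2)=-21.89-50.33j  V(n3)=-20.67-50.33j
  i(V1)=0.4327-0.1892j

-21.89-50.33j V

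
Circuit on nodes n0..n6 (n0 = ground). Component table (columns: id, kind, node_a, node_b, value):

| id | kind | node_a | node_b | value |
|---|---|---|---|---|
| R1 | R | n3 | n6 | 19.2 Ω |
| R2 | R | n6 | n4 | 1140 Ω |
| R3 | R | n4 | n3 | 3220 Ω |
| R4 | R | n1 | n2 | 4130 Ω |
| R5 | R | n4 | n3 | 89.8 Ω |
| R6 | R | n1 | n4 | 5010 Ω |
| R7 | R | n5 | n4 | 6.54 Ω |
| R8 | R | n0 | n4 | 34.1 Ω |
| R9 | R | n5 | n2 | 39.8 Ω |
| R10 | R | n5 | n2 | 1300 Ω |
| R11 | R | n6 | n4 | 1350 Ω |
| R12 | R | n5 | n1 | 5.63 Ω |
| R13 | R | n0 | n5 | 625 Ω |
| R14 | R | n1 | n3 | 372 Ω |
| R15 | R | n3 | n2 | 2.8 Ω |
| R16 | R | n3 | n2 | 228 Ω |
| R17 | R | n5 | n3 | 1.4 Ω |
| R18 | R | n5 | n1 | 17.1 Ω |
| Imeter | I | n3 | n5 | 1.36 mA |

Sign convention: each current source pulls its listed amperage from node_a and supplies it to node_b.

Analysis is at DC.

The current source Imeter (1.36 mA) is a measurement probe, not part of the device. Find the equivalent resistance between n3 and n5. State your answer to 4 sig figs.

R_eq = 1.327 Ω

Apply KCL at each of the 6 non-ground nodes and solve the resulting linear system.
Node n1: branches {R4, R6, R12, R14, R18} → V_1 = 0.0001108
Node n2: branches {R4, R9, R10, R15, R16} → V_2 = -0.001551
Node n3: branches {R1, R3, R5, R14, R15, R16, R17, Imeter} → V_3 = -0.001672
Node n4: branches {R2, R3, R5, R6, R7, R8, R11} → V_4 = -7.253e-06
Node n5: branches {R7, R9, R10, R12, R13, R17, R18, Imeter} → V_5 = 0.0001329
Node n6: branches {R1, R2, R11} → V_6 = -0.001622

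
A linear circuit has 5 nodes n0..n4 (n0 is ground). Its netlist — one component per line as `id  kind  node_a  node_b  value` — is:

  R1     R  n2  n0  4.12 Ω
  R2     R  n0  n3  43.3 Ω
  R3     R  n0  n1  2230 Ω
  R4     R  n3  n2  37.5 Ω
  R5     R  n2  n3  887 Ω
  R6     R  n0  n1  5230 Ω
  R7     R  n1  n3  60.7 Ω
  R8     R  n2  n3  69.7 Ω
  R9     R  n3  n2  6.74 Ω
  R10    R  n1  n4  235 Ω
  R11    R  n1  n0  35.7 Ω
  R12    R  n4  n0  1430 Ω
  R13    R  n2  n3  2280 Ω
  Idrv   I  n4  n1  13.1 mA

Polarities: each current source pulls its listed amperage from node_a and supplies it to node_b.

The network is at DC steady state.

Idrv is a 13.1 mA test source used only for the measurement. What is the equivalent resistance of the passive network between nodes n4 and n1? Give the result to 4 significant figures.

R_eq = 202.3 Ω

MNA unknowns: 4 node voltages V₁..V_4
R1: Y=0.2427 on G[2,0]
R2: Y=0.02309 on G[0,3]
R3: Y=0.0004484 on G[0,1]
R4: Y=0.02667 on G[3,2]
R5: Y=0.001127 on G[2,3]
R6: Y=0.0001912 on G[0,1]
R7: Y=0.01647 on G[1,3]
R8: Y=0.01435 on G[2,3]
R9: Y=0.1484 on G[3,2]
R10: Y=0.004255 on G[1,4]
R11: Y=0.02801 on G[1,0]
R12: Y=0.0006993 on G[4,0]
R13: Y=0.0004386 on G[2,3]
Idrv: z[4]−=0.0131, z[1]+=0.0131
solve → V1=0.04214, V2=0.002088, V3=0.004741, V4=-2.608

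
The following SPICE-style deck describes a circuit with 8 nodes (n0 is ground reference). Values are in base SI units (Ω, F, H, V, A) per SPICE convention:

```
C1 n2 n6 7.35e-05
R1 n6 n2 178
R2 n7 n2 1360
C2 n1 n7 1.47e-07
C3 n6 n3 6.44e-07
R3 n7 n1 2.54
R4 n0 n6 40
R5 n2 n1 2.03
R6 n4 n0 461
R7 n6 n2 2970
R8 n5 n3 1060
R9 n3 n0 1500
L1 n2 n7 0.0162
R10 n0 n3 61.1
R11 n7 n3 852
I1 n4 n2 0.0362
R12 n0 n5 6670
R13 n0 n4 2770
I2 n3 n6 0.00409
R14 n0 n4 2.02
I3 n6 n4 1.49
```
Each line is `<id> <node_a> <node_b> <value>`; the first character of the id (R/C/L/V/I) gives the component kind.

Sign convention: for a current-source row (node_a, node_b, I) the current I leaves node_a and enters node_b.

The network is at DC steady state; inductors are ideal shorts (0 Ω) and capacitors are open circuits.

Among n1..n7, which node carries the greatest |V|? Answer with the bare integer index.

Element admittances at DC:
  Y(C1) = 0.000 S between n2,n6
  Y(R1) = 0.005618 S between n6,n2
  Y(R2) = 0.0007353 S between n7,n2
  Y(C2) = 0.000 S between n1,n7
  Y(C3) = 0.000 S between n6,n3
  Y(R3) = 0.3937 S between n7,n1
  Y(R4) = 0.02500 S between n0,n6
  Y(R5) = 0.4926 S between n2,n1
  Y(R6) = 0.002169 S between n4,n0
  Y(R7) = 0.0003367 S between n6,n2
  Y(R8) = 0.0009434 S between n5,n3
  Y(R9) = 0.0006667 S between n3,n0
  L1: short n2↔n7 (DC inductor)
  Y(R10) = 0.01637 S between n0,n3
  Y(R11) = 0.001174 S between n7,n3
  I1: injects 0.0362 A into n2 (from n4)
  Y(R12) = 0.0001499 S between n0,n5
  Y(R13) = 0.0003610 S between n0,n4
  I2: injects 0.00409 A into n6 (from n3)
  Y(R14) = 0.4950 S between n0,n4
  I3: injects 1.49 A into n4 (from n6)
Assemble and solve the 8×8 MNA system:
  V(n1)=-42.30  V(n2)=-42.30  V(n3)=-2.931  V(n4)=2.922  V(n5)=-2.529  V(n6)=-56.14  V(n7)=-42.30
  i(L1)=-0.04621

6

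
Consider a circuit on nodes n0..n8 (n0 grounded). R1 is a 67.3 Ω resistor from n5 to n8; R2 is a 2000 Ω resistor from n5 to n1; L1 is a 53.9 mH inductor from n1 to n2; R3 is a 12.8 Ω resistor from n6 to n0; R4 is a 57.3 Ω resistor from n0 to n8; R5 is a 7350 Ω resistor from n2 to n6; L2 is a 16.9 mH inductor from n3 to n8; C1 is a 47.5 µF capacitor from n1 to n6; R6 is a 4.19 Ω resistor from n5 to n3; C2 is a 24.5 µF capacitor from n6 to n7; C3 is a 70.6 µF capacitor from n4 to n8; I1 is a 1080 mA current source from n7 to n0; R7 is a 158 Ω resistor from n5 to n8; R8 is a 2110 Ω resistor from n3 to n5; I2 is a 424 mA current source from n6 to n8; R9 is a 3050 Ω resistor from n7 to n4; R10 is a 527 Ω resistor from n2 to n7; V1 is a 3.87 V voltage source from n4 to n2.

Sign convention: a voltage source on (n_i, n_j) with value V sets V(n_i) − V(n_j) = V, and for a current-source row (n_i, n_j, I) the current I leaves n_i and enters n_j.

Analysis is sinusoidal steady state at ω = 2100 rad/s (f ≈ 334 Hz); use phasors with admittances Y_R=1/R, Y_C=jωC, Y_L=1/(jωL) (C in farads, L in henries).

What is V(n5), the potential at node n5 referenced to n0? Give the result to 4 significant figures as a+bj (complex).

10.23+12.60j V

Element admittances at ω=2100 rad/s:
  Y(R1) = 0.01486+0.000j S between n5,n8
  Y(R2) = 0.0005000+0.000j S between n5,n1
  Y(L1) = 0.000-0.008835j S between n1,n2
  Y(R3) = 0.07812+0.000j S between n6,n0
  Y(R4) = 0.01745+0.000j S between n0,n8
  Y(R5) = 0.0001361+0.000j S between n2,n6
  Y(L2) = 0.000-0.02818j S between n3,n8
  Y(C1) = 0.000+0.09975j S between n1,n6
  Y(R6) = 0.2387+0.000j S between n5,n3
  Y(C2) = 0.000+0.05145j S between n6,n7
  Y(C3) = 0.000+0.1483j S between n4,n8
  I1: injects 1.08 A into n0 (from n7)
  Y(R7) = 0.006329+0.000j S between n5,n8
  Y(R8) = 0.0004739+0.000j S between n3,n5
  I2: injects 0.424 A into n8 (from n6)
  Y(R9) = 0.0003279+0.000j S between n7,n4
  Y(R10) = 0.001898+0.000j S between n2,n7
  V1: constraint V(n4)−V(n2) = 3.87
Assemble and solve the 9×9 MNA system:
  V(n1)=-18.38-4.773j  V(n2)=8.038+14.60j  V(n3)=10.29+12.60j  V(n4)=11.91+14.60j  V(n5)=10.23+12.60j  V(n6)=-16.13-2.914j  V(n7)=-16.23+17.00j  V(n8)=10.31+13.05j
  i(V1)=0.2205-0.2356j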